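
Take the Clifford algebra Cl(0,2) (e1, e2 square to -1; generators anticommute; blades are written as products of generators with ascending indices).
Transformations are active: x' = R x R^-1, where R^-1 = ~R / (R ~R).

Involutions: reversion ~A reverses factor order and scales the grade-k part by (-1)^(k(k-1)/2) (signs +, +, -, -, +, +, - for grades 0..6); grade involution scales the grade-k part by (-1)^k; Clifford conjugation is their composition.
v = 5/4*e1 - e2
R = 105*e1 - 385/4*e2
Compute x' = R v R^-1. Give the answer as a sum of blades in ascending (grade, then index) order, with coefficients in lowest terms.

~R = 105*e1 - 385/4*e2, and R ~R = -324625/16, so R^-1 = ~R / (-324625/16).
R v = -455/2 + 245/16*e1 e2
Answer: 1171/1060*e1 - 307/265*e2


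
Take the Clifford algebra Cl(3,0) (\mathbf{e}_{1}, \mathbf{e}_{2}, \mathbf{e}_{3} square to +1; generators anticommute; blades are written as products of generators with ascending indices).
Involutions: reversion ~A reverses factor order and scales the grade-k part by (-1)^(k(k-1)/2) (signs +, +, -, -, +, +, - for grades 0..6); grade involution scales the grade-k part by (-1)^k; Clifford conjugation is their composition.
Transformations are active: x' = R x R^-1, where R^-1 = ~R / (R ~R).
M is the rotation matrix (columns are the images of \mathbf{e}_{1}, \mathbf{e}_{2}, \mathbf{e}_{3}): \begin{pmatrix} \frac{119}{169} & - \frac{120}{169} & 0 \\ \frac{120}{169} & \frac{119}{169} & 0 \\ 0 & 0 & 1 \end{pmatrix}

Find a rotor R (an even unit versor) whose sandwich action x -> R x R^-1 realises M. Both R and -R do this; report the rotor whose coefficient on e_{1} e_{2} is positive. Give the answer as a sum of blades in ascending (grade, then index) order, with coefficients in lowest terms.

Method: write R = a + b12*e_{1} e_{2} + b13*e_{1} e_{3} + b23*e_{2} e_{3} with a^2 + b12^2 + b13^2 + b23^2 = 1 (so R^-1 = ~R). Expanding the columns R e_j ~R gives tr M = 4a^2 - 1 and, from the antisymmetric part, M21 - M12 = -4a*b12, M13 - M31 = 4a*b13, M32 - M23 = -4a*b23.
Here tr M = \frac{407}{169}, so a^2 = (1 + tr M)/4 = \frac{144}{169} and a = ±\frac{12}{13}. Taking a = \frac{12}{13}: M21 - M12 = \frac{240}{169}, M13 - M31 = 0, M32 - M23 = 0, giving b12 = -\frac{5}{13}, b13 = 0, b23 = 0, i.e. R = \frac{12}{13} - \frac{5}{13} e_{1} e_{2}.
Its e_{1} e_{2} coefficient is negative, so report the other preimage -R.
Answer: -\frac{12}{13} + \frac{5}{13} e_{1} e_{2}. Recall the cover is two-to-one: with M of trace \frac{407}{169}, both preimages act alike, and the stated e_{1} e_{2} sign chooses the sheet.


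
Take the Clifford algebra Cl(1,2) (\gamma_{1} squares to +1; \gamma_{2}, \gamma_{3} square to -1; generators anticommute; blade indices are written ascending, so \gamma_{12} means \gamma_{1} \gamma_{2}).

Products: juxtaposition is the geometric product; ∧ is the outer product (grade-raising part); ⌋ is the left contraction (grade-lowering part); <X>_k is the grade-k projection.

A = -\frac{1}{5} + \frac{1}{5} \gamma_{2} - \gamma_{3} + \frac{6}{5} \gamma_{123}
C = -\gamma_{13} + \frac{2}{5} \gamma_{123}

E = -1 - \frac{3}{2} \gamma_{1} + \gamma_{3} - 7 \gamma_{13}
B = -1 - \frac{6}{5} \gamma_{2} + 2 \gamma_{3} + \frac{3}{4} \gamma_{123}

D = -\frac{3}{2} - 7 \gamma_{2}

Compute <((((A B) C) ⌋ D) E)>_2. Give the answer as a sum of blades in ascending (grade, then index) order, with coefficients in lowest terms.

step 1: \frac{77}{50} + \frac{1}{25} \gamma_{2} + \frac{3}{5} \gamma_{3} - \frac{33}{20} \gamma_{12} - \frac{129}{100} \gamma_{13} - \frac{4}{5} \gamma_{23} - \frac{27}{20} \gamma_{123}
step 2: \frac{183}{100} - \frac{7}{25} \gamma_{1} - \frac{417}{500} \gamma_{2} - \frac{33}{50} \gamma_{3} - \frac{26}{25} \gamma_{12} - \frac{381}{250} \gamma_{13} - \frac{33}{20} \gamma_{23} + \frac{82}{125} \gamma_{123}
step 3: -\frac{8583}{1000} - \frac{1281}{100} \gamma_{2}
step 4: \frac{8583}{1000} + \frac{25749}{2000} \gamma_{1} + \frac{1281}{100} \gamma_{2} - \frac{8583}{1000} \gamma_{3} - \frac{3843}{200} \gamma_{12} + \frac{60081}{1000} \gamma_{13} - \frac{1281}{100} \gamma_{23} - \frac{8967}{100} \gamma_{123}
step 5: -\frac{3843}{200} \gamma_{12} + \frac{60081}{1000} \gamma_{13} - \frac{1281}{100} \gamma_{23}
Answer: -\frac{3843}{200} \gamma_{12} + \frac{60081}{1000} \gamma_{13} - \frac{1281}{100} \gamma_{23}


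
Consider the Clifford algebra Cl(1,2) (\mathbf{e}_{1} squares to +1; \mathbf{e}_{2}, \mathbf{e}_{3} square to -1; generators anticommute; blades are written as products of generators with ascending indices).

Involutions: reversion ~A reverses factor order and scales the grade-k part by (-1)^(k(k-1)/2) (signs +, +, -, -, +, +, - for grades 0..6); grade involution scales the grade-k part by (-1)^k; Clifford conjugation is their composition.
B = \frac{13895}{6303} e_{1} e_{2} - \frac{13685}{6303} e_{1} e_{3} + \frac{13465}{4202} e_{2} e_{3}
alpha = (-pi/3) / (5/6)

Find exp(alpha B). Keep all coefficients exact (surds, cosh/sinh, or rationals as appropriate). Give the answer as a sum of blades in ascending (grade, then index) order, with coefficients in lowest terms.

B^2 term by term: the squares give (\frac{13895}{6303})^2*(e_{1} e_{2})^2 + (-\frac{13685}{6303})^2*(e_{1} e_{3})^2 + (\frac{13465}{4202})^2*(e_{2} e_{3})^2 = \frac{193071025}{39727809}*(+1) + \frac{187279225}{39727809}*(+1) + \frac{181306225}{17656804}*(-1) = -\frac{25}{36} (each basis 2-blade squares to minus the product of its generators' squares); cross terms between blades sharing an index anticommute and cancel. So B^2 = -\frac{25}{36}.
B^2 = -\frac{25}{36} — since the square is negative, the closed form is circular: l = \frac{5}{6}, alpha*l = - \frac{\pi}{3}, so exp(alpha B) = cos(- \frac{\pi}{3}) + (sin(- \frac{\pi}{3})/(\frac{5}{6}))*B = \frac{1}{2} + (- \frac{3 \sqrt{3}}{5})*B.
Answer: \frac{1}{2} - \frac{2779 \sqrt{3}}{2101} e_{1} e_{2} + \frac{2737 \sqrt{3}}{2101} e_{1} e_{3} - \frac{8079 \sqrt{3}}{4202} e_{2} e_{3}


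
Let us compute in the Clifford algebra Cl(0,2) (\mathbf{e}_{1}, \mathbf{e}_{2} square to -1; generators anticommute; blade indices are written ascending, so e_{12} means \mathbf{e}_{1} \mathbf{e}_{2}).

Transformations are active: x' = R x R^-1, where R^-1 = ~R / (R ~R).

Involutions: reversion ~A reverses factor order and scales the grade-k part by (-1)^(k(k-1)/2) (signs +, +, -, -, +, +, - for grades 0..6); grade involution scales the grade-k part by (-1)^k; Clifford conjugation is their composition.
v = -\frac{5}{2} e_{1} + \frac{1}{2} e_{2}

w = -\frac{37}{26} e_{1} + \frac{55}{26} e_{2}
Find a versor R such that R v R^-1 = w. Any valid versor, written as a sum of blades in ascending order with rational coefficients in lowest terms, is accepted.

Why this works: both vectors square to -\frac{13}{2}, so q(v) = q(w) and R = v + w = -\frac{51}{13} e_{1} + \frac{34}{13} e_{2} carries v to w — its own direction survives, the complement (v - w)/2 flips.
Answer: -\frac{51}{13} e_{1} + \frac{34}{13} e_{2}


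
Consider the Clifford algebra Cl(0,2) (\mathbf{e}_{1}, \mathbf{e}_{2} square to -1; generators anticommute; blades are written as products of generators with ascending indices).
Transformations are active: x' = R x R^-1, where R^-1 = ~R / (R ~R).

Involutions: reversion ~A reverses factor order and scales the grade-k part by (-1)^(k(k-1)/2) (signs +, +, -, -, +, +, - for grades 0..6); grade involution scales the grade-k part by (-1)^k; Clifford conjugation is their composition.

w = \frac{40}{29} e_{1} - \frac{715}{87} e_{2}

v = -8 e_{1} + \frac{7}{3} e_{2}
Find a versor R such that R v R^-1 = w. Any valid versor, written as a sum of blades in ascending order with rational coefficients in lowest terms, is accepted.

Since q(v) = q(w) = -\frac{625}{9}, the sum R = v + w = -\frac{192}{29} e_{1} - \frac{512}{87} e_{2} does the job whenever invertible.
Answer: -\frac{192}{29} e_{1} - \frac{512}{87} e_{2}


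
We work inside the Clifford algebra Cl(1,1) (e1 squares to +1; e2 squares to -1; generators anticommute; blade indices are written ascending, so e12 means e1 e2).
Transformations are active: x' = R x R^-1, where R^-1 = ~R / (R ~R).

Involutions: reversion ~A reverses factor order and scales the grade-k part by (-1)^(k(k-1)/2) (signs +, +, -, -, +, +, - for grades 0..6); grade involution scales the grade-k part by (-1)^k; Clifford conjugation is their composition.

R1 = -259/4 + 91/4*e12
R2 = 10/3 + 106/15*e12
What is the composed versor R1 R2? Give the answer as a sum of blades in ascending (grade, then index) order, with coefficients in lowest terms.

Distribute over the terms of R1 (each basis-blade product reordered to ascending indices, repeated generators contracted through their squares):
(-259/4) R2 = -1295/6 - 13727/30*e12
(91/4*e12) R2 = 4823/30 + 455/6*e12
Summing the partial products and collecting blades:
Answer: -826/15 - 5726/15*e12


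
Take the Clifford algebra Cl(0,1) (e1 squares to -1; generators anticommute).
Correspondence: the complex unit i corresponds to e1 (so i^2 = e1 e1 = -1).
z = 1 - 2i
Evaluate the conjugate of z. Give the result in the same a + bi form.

In blades: z = 1 - 2*e1.
Conjugation here is Clifford conjugation: the scalar is fixed and the grade-1 and grade-2 blades all flip sign, giving 1 + 2*e1; translating back:
Answer: 1 + 2i


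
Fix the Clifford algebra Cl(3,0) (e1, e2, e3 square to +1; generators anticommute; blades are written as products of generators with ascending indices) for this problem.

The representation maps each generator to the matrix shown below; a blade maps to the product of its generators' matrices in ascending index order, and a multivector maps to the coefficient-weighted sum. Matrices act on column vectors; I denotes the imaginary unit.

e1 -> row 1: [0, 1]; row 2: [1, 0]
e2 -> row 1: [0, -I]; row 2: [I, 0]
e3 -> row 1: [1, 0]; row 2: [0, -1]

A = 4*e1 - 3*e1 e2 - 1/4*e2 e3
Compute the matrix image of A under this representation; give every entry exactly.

Bivector images (products of the table entries): rho(e1 e2) = rho(e1)rho(e2) = row 1: [I, 0]; row 2: [0, -I]; rho(e2 e3) = rho(e2)rho(e3) = row 1: [0, I]; row 2: [I, 0].
M = (4)*rho(e1) + (-3)*rho(e1 e2) + (-1/4)*rho(e2 e3), summed entrywise:
Answer: row 1: [-3*I, 4 - I/4]; row 2: [4 - I/4, 3*I]


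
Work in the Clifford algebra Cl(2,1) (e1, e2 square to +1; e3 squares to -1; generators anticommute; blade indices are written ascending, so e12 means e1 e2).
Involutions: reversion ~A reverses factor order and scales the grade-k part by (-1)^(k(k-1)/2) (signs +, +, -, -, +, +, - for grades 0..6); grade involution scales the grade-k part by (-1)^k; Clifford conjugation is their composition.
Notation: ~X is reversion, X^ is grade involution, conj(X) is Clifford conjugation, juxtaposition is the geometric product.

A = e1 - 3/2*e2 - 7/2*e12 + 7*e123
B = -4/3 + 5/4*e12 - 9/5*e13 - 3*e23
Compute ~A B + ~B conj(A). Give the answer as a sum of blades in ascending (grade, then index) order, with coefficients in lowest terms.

first term: -35/8 + 517/24*e1 - 187/20*e2 + 229/20*e3 - 14/3*e12 - 21/2*e13 + 63/10*e23 + 109/30*e123
second term: 35/8 + 491/24*e1 - 317/20*e2 + 121/20*e3 - 14/3*e12 - 21/2*e13 + 63/10*e23 - 451/30*e123
Answer: 42*e1 - 126/5*e2 + 35/2*e3 - 28/3*e12 - 21*e13 + 63/5*e23 - 57/5*e123


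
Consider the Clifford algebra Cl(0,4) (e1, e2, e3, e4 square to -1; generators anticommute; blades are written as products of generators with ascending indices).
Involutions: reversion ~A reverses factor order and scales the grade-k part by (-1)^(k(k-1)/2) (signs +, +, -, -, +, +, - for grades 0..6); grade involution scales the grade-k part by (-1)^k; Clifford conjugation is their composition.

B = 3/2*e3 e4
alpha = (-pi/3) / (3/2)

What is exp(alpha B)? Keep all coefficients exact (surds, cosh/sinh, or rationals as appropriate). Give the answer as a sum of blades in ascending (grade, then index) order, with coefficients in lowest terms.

B^2 = (3/2)^2*(e3 e4)^2 = 9/4*(-1) = -9/4 (a basis 2-blade squares to minus the product of its generators' squares).
B^2 = -9/4 — B^2 < 0, so the exponential closes trigonometrically: l = 3/2, alpha*l = -pi/3, so exp(alpha B) = cos(-pi/3) + (sin(-pi/3)/(3/2))*B = 1/2 + (-sqrt(3)/3)*B.
Answer: 1/2 - sqrt(3)/2*e3 e4


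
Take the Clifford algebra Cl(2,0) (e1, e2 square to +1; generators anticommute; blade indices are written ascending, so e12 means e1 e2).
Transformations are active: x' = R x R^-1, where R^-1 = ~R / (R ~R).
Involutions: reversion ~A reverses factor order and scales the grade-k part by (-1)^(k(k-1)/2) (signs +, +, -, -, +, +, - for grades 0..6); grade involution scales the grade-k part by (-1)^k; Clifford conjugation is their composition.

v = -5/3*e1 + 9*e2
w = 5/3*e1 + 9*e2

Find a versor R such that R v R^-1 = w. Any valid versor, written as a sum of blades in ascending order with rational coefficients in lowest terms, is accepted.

Key observation: q(v) = q(w) = 754/9 (sandwiches preserve the norm), so R = v + w = 18*e2 works whenever it is invertible — the component of v along it is kept and (v - w)/2 reverses, sending v to w.
Answer: 18*e2


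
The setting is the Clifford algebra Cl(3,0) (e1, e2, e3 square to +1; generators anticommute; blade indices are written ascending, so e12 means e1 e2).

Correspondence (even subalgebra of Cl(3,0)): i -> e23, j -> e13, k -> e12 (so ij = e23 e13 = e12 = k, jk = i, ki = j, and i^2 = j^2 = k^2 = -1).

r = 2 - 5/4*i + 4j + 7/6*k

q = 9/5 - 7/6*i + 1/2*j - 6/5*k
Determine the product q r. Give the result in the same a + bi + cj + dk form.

In blades: q = 9/5 - 6/5*e12 + 1/2*e13 - 7/6*e23, r = 2 + 7/6*e12 + 4*e13 - 5/4*e23.
Distribute q over r term by term (generator squares from the signature, products reordered to ascending indices): (9/5)*r = 18/5 + 21/10*e12 + 36/5*e13 - 9/4*e23; (-6/5*e12)*r = 7/5 - 12/5*e12 + 3/2*e13 + 24/5*e23; (1/2*e13)*r = -2 + 5/8*e12 + e13 + 7/12*e23; (-7/6*e23)*r = -35/24 - 14/3*e12 + 49/36*e13 - 7/3*e23.
Sum: 37/24 - 521/120*e12 + 1991/180*e13 + 4/5*e23; translating back through the correspondence:
Answer: 37/24 + 4/5*i + 1991/180*j - 521/120*k


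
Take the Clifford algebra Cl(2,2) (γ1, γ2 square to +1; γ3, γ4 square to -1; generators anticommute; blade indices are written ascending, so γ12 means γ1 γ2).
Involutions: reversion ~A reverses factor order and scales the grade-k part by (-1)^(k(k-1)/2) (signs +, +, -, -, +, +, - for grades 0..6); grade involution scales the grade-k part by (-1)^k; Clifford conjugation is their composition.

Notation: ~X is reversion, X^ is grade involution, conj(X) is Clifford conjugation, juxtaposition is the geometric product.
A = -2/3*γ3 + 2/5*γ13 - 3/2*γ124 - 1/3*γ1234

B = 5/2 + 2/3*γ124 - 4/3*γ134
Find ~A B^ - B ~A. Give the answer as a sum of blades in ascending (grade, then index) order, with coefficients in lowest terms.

first term: -1 - 4/9*γ2 - 13/9*γ3 - 8/15*γ4 - γ13 - 8/9*γ14 + 2*γ23 + 15/4*γ124 + 4/15*γ234 - 7/18*γ1234
second term: 1 - 4/9*γ2 - 13/9*γ3 + 8/15*γ4 - γ13 + 8/9*γ14 + 2*γ23 + 15/4*γ124 + 4/15*γ234 - 7/18*γ1234
Answer: -2 - 16/15*γ4 - 16/9*γ14


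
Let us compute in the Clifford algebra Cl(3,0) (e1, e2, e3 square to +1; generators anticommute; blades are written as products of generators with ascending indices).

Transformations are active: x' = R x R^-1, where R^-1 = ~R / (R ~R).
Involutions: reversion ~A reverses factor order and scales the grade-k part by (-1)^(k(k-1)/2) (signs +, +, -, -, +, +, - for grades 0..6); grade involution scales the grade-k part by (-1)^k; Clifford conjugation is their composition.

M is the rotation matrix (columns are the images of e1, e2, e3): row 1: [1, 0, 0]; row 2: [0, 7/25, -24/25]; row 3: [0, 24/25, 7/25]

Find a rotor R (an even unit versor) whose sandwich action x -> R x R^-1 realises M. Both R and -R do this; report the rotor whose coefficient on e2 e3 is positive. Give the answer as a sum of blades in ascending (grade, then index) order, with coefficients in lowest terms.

Method: write R = a + b12*e1 e2 + b13*e1 e3 + b23*e2 e3 with a^2 + b12^2 + b13^2 + b23^2 = 1 (so R^-1 = ~R). Expanding the columns R e_j ~R gives tr M = 4a^2 - 1 and, from the antisymmetric part, M21 - M12 = -4a*b12, M13 - M31 = 4a*b13, M32 - M23 = -4a*b23.
Here tr M = 39/25, so a^2 = (1 + tr M)/4 = 16/25 and a = ±4/5. Taking a = 4/5: M21 - M12 = 0, M13 - M31 = 0, M32 - M23 = 48/25, giving b12 = 0, b13 = 0, b23 = -3/5, i.e. R = 4/5 - 3/5*e2 e3.
Its e2 e3 coefficient is negative, so report the other preimage -R.
Answer: -4/5 + 3/5*e2 e3. Recall the cover is two-to-one: with M of trace 39/25, both preimages act alike, and the stated e2 e3 sign chooses the sheet.


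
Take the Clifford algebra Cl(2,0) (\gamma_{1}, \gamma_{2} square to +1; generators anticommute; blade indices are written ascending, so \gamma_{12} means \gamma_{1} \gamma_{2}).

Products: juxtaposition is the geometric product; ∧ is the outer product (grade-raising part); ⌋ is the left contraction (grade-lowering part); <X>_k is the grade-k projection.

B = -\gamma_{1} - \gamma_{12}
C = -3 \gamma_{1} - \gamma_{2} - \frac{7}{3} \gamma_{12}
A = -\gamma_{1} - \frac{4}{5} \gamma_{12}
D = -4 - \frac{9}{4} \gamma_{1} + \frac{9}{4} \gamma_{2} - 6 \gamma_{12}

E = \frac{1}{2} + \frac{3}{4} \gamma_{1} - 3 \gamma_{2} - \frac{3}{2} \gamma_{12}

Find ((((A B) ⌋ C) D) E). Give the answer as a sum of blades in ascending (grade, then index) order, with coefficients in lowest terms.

step 1: \frac{1}{5} + \frac{1}{5} \gamma_{2}
step 2: -\frac{1}{5} - \frac{2}{15} \gamma_{1} - \frac{1}{5} \gamma_{2} - \frac{7}{15} \gamma_{12}
step 3: -\frac{43}{20} - \frac{19}{15} \gamma_{1} + \frac{1}{10} \gamma_{2} + \frac{139}{60} \gamma_{12}
step 4: \frac{23}{20} - \frac{2171}{240} \gamma_{1} + \frac{533}{80} \gamma_{2} + \frac{973}{120} \gamma_{12}
Answer: \frac{23}{20} - \frac{2171}{240} \gamma_{1} + \frac{533}{80} \gamma_{2} + \frac{973}{120} \gamma_{12}


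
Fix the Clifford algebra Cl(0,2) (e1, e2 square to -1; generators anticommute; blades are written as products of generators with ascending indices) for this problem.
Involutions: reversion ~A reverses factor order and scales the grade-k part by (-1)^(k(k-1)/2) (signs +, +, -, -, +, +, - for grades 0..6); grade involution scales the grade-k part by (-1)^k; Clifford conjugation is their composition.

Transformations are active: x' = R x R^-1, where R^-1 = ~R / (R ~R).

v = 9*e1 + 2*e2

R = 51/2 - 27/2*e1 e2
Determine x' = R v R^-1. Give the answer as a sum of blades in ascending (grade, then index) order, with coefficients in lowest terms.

~R = 51/2 + 27/2*e1 e2, and R ~R = 1665/2, so R^-1 = ~R / (1665/2).
R v = 513/2*e1 - 141/2*e2
Answer: 1242/185*e1 - 1169/185*e2


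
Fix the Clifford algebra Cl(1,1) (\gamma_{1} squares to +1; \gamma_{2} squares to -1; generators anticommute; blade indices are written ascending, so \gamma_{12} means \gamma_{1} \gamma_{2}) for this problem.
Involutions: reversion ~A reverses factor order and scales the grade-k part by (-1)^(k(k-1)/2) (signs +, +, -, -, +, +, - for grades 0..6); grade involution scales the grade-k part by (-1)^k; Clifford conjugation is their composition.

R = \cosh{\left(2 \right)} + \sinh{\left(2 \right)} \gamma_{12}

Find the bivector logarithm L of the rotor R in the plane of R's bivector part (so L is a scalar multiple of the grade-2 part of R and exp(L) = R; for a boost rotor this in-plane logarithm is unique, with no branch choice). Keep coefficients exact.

The scalar part of R is \cosh{\left(2 \right)}, giving the rapidity magnitude (cosh is even); the bivector part supplies orientation, its quotient by sinh of the rapidity is the plane, and L = rapidity * plane — unique in that plane, since flipping both signs leaves L unchanged.
Concretely: cosh(rapidity) = \cosh{\left(2 \right)} gives rapidity = ±2, and since rapidity/sinh(rapidity) is even the sign is immaterial: L = (rapidity/sinh(rapidity)) * <R>_2 = (\frac{2}{\sinh{\left(2 \right)}}) * <R>_2.
Answer: 2 \gamma_{12}


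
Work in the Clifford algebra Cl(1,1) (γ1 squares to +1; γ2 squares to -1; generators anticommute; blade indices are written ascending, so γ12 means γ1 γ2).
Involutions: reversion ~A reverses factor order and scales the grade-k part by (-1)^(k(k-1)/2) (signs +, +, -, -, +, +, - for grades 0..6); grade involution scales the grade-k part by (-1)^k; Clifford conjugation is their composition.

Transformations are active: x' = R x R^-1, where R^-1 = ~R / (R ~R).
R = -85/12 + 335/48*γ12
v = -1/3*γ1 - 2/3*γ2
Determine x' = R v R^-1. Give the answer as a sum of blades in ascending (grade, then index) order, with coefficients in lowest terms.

~R = -85/12 - 335/48*γ12, and R ~R = 375/256, so R^-1 = ~R / (375/256).
R v = 505/72*γ1 + 1015/144*γ2
Answer: -27337/405*γ1 - 27338/405*γ2


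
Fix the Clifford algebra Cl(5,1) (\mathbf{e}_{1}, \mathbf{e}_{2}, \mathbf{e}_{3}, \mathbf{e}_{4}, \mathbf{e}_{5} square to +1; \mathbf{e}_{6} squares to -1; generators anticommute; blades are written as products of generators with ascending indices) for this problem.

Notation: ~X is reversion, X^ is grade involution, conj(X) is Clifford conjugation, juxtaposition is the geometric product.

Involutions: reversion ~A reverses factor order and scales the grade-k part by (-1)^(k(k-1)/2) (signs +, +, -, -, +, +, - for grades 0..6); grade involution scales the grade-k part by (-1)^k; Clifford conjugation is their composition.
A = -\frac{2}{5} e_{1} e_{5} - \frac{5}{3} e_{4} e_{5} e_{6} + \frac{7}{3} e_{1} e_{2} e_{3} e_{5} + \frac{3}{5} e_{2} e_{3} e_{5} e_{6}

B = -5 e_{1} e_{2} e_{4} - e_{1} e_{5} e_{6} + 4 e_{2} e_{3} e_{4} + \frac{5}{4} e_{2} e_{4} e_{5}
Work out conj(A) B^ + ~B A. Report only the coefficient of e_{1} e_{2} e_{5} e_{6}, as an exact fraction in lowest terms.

first term: -\frac{2}{5} e_{6} + \frac{5}{3} e_{1} e_{4} + \frac{25}{12} e_{2} e_{6} + \frac{3}{5} e_{1} e_{2} e_{3} - \frac{1}{2} e_{1} e_{2} e_{4} + \frac{35}{12} e_{1} e_{3} e_{4} - \frac{28}{3} e_{1} e_{4} e_{5} - \frac{7}{3} e_{2} e_{3} e_{6} - 2 e_{2} e_{4} e_{5} + \frac{35}{3} e_{3} e_{4} e_{5} - \frac{3}{4} e_{3} e_{4} e_{6} + \frac{12}{5} e_{4} e_{5} e_{6} - \frac{25}{3} e_{1} e_{2} e_{5} e_{6} + \frac{20}{3} e_{2} e_{3} e_{5} e_{6} + \frac{8}{5} e_{1} e_{2} e_{3} e_{4} e_{5} - 3 e_{1} e_{3} e_{4} e_{5} e_{6}
second term: \frac{2}{5} e_{6} - \frac{5}{3} e_{1} e_{4} - \frac{25}{12} e_{2} e_{6} + \frac{3}{5} e_{1} e_{2} e_{3} - \frac{1}{2} e_{1} e_{2} e_{4} + \frac{35}{12} e_{1} e_{3} e_{4} - \frac{28}{3} e_{1} e_{4} e_{5} - \frac{7}{3} e_{2} e_{3} e_{6} - 2 e_{2} e_{4} e_{5} + \frac{35}{3} e_{3} e_{4} e_{5} - \frac{3}{4} e_{3} e_{4} e_{6} + \frac{12}{5} e_{4} e_{5} e_{6} - \frac{25}{3} e_{1} e_{2} e_{5} e_{6} + \frac{20}{3} e_{2} e_{3} e_{5} e_{6} - \frac{8}{5} e_{1} e_{2} e_{3} e_{4} e_{5} + 3 e_{1} e_{3} e_{4} e_{5} e_{6}
Answer: -\frac{50}{3}


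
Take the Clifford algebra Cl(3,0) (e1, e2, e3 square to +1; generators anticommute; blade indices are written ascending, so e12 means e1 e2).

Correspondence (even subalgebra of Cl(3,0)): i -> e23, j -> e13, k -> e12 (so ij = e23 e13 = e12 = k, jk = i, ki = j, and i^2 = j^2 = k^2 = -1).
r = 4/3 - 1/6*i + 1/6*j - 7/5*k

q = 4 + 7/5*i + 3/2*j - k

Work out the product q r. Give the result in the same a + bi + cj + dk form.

In blades: q = 4 - e12 + 3/2*e13 + 7/5*e23, r = 4/3 - 7/5*e12 + 1/6*e13 - 1/6*e23.
Distribute q over r term by term (generator squares from the signature, products reordered to ascending indices): (4)*r = 16/3 - 28/5*e12 + 2/3*e13 - 2/3*e23; (-e12)*r = -7/5 - 4/3*e12 + 1/6*e13 + 1/6*e23; (3/2*e13)*r = -1/4 + 1/4*e12 + 2*e13 - 21/10*e23; (7/5*e23)*r = 7/30 + 7/30*e12 + 49/25*e13 + 28/15*e23.
Sum: 47/12 - 129/20*e12 + 719/150*e13 - 11/15*e23; translating back through the correspondence:
Answer: 47/12 - 11/15*i + 719/150*j - 129/20*k


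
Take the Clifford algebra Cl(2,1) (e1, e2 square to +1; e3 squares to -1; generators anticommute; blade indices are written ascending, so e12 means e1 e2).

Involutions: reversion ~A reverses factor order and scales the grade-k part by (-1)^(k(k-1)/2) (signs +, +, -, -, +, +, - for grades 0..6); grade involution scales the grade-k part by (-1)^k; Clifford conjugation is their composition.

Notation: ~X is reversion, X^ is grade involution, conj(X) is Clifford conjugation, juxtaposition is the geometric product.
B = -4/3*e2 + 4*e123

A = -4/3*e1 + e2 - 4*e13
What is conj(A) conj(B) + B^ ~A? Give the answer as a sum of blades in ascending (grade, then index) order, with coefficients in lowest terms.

first term: -4/3 - 16*e2 + 16/9*e12 + 4*e13 + 16/3*e23 - 16/3*e123
second term: 4/3 + 16*e2 + 16/9*e12 + 4*e13 + 16/3*e23 - 16/3*e123
Answer: 32/9*e12 + 8*e13 + 32/3*e23 - 32/3*e123


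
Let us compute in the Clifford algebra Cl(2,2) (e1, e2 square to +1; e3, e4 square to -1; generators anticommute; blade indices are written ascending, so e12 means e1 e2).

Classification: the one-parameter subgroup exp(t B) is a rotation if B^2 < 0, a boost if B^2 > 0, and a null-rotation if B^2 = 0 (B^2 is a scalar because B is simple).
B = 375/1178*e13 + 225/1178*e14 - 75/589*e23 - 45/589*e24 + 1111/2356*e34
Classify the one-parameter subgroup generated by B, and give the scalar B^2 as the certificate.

B^2 term by term: the squares give (375/1178)^2*(e13)^2 + (225/1178)^2*(e14)^2 + (-75/589)^2*(e23)^2 + (-45/589)^2*(e24)^2 + (1111/2356)^2*(e34)^2 = 140625/1387684*(+1) + 50625/1387684*(+1) + 5625/346921*(+1) + 2025/346921*(+1) + 1234321/5550736*(-1) = -1/16 (each basis 2-blade squares to minus the product of its generators' squares); cross terms between blades sharing an index anticommute and cancel; the commuting (index-disjoint) pairs give grade-4 terms 2*c*c'*(blade product), which cancel blade by blade — e1234: 16875/346921 - 16875/346921 = 0 — confirming B is simple. So B^2 = -1/16.
Answer: rotation, certificate B^2 = -1/16. Check the certificate: B^2 = -1/16, and that sign is decisive whatever form B takes.


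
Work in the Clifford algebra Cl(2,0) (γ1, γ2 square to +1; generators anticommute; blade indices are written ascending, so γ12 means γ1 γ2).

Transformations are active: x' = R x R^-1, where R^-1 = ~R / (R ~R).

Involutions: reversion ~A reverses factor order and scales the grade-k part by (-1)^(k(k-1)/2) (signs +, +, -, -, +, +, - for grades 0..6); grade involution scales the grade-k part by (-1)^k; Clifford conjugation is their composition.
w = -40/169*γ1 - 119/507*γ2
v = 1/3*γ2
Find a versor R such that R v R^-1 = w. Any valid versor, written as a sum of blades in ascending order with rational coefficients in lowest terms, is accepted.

Sketch: the shared square 1/9 makes R = v + w = -40/169*γ1 + 50/507*γ2 the natural versor; its sandwich fixes that direction, negates (v - w)/2, and sends v to w.
Answer: -40/169*γ1 + 50/507*γ2


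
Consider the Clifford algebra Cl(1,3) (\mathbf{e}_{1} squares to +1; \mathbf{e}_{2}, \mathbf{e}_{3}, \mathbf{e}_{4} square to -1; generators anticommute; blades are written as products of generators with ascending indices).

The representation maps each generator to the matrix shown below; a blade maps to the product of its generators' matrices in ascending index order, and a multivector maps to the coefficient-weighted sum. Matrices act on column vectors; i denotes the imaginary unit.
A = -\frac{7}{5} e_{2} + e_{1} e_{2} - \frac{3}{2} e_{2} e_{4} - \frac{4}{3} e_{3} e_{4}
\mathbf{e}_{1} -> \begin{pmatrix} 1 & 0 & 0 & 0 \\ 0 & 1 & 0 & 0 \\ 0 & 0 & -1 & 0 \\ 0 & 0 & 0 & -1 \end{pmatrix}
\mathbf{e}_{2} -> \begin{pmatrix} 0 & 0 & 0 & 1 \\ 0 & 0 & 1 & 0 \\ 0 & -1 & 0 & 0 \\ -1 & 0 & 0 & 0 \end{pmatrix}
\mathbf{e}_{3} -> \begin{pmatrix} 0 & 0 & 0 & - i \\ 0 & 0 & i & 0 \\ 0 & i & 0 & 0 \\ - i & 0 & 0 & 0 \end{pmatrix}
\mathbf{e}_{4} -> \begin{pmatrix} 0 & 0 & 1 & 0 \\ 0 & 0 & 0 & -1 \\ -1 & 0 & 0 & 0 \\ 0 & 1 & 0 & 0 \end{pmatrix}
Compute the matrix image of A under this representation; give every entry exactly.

Bivector images (products of the table entries): rho(e_{1} e_{2}) = rho(\mathbf{e}_{1})rho(\mathbf{e}_{2}) = \begin{pmatrix} 0 & 0 & 0 & 1 \\ 0 & 0 & 1 & 0 \\ 0 & 1 & 0 & 0 \\ 1 & 0 & 0 & 0 \end{pmatrix}; rho(e_{2} e_{4}) = rho(\mathbf{e}_{2})rho(\mathbf{e}_{4}) = \begin{pmatrix} 0 & 1 & 0 & 0 \\ -1 & 0 & 0 & 0 \\ 0 & 0 & 0 & 1 \\ 0 & 0 & -1 & 0 \end{pmatrix}; rho(e_{3} e_{4}) = rho(\mathbf{e}_{3})rho(\mathbf{e}_{4}) = \begin{pmatrix} 0 & - i & 0 & 0 \\ - i & 0 & 0 & 0 \\ 0 & 0 & 0 & - i \\ 0 & 0 & - i & 0 \end{pmatrix}.
M = (-\frac{7}{5})*rho(e_{2}) + (1)*rho(e_{1} e_{2}) + (-\frac{3}{2})*rho(e_{2} e_{4}) + (-\frac{4}{3})*rho(e_{3} e_{4}), summed entrywise:
Answer: \begin{pmatrix} 0 & - \frac{3}{2} + \frac{4 i}{3} & 0 & - \frac{2}{5} \\ \frac{3}{2} + \frac{4 i}{3} & 0 & - \frac{2}{5} & 0 \\ 0 & \frac{12}{5} & 0 & - \frac{3}{2} + \frac{4 i}{3} \\ \frac{12}{5} & 0 & \frac{3}{2} + \frac{4 i}{3} & 0 \end{pmatrix}


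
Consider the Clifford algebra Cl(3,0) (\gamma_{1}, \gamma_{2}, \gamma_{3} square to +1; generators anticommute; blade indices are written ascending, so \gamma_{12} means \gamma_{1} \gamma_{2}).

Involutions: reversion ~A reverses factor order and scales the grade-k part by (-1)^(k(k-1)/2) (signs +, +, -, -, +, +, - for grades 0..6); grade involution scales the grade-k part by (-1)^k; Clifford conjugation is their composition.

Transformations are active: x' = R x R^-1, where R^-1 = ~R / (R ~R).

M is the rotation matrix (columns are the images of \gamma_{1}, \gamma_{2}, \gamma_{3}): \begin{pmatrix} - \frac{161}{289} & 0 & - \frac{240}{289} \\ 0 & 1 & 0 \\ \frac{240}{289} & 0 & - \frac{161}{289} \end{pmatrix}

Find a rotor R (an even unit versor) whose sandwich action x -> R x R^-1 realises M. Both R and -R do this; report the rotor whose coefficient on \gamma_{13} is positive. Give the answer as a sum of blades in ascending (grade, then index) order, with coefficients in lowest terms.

Method: write R = a + b12*\gamma_{12} + b13*\gamma_{13} + b23*\gamma_{23} with a^2 + b12^2 + b13^2 + b23^2 = 1 (so R^-1 = ~R). Expanding the columns R e_j ~R gives tr M = 4a^2 - 1 and, from the antisymmetric part, M21 - M12 = -4a*b12, M13 - M31 = 4a*b13, M32 - M23 = -4a*b23.
Here tr M = -\frac{33}{289}, so a^2 = (1 + tr M)/4 = \frac{64}{289} and a = ±\frac{8}{17}. Taking a = \frac{8}{17}: M21 - M12 = 0, M13 - M31 = -\frac{480}{289}, M32 - M23 = 0, giving b12 = 0, b13 = -\frac{15}{17}, b23 = 0, i.e. R = \frac{8}{17} - \frac{15}{17} \gamma_{13}.
Its \gamma_{13} coefficient is negative, so report the other preimage -R.
Answer: -\frac{8}{17} + \frac{15}{17} \gamma_{13}. Sheet selection: the two-to-one cover makes ±R indistinguishable at the matrix level (trace -\frac{33}{289}), so uniqueness comes from the required sign on \gamma_{13}.


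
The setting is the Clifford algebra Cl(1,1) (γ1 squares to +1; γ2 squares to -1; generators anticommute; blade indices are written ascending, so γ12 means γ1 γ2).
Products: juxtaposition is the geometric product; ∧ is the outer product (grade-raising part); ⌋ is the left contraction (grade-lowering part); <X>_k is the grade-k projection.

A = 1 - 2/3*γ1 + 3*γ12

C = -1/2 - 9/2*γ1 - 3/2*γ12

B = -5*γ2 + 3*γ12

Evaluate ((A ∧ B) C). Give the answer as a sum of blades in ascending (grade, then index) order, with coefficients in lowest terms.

step 1: -5*γ2 + 19/3*γ12
step 2: -19/2 + 15/2*γ1 + 31*γ2 - 77/3*γ12
Answer: -19/2 + 15/2*γ1 + 31*γ2 - 77/3*γ12


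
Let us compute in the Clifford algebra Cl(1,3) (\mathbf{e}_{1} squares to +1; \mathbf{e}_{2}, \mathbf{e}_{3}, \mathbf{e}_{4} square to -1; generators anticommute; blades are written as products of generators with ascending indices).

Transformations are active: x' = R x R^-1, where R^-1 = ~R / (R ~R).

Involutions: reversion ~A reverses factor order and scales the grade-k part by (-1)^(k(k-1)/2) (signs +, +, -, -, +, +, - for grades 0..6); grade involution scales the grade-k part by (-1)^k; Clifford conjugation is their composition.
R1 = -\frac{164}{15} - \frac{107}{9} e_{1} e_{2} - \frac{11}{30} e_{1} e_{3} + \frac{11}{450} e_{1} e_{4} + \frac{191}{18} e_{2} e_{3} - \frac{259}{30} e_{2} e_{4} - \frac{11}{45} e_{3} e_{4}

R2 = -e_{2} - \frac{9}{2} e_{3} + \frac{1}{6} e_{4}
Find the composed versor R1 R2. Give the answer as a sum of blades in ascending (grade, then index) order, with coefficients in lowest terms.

Distribute over the terms of R2 (each basis-blade product reordered to ascending indices, repeated generators contracted through their squares):
R1 (-e_{2}) = -\frac{107}{9} e_{1} + \frac{164}{15} e_{2} - \frac{191}{18} e_{3} + \frac{259}{30} e_{4} - \frac{11}{30} e_{1} e_{2} e_{3} + \frac{11}{450} e_{1} e_{2} e_{4} + \frac{11}{45} e_{2} e_{3} e_{4}
R1 (-\frac{9}{2} e_{3}) = -\frac{33}{20} e_{1} + \frac{191}{4} e_{2} + \frac{246}{5} e_{3} + \frac{11}{10} e_{4} + \frac{107}{2} e_{1} e_{2} e_{3} + \frac{11}{100} e_{1} e_{3} e_{4} - \frac{777}{20} e_{2} e_{3} e_{4}
R1 (\frac{1}{6} e_{4}) = -\frac{11}{2700} e_{1} + \frac{259}{180} e_{2} + \frac{11}{270} e_{3} - \frac{82}{45} e_{4} - \frac{107}{54} e_{1} e_{2} e_{4} - \frac{11}{180} e_{1} e_{3} e_{4} + \frac{191}{108} e_{2} e_{3} e_{4}
Summing the partial products and collecting blades:
Answer: -\frac{18283}{1350} e_{1} + \frac{5411}{90} e_{2} + \frac{1043}{27} e_{3} + \frac{356}{45} e_{4} + \frac{797}{15} e_{1} e_{2} e_{3} - \frac{1321}{675} e_{1} e_{2} e_{4} + \frac{11}{225} e_{1} e_{3} e_{4} - \frac{4973}{135} e_{2} e_{3} e_{4}


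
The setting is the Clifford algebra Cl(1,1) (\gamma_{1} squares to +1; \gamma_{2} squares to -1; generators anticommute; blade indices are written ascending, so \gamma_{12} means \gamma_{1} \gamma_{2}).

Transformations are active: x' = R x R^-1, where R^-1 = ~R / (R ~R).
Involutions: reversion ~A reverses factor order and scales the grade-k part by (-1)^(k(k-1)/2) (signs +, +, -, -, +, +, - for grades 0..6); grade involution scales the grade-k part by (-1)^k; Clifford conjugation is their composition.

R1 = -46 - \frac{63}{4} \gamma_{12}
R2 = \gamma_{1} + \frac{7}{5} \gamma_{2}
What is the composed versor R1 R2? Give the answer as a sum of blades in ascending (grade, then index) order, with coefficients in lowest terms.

Distribute over the terms of R1 (each basis-blade product reordered to ascending indices, repeated generators contracted through their squares):
(-46) R2 = -46 \gamma_{1} - \frac{322}{5} \gamma_{2}
(-\frac{63}{4} \gamma_{12}) R2 = \frac{441}{20} \gamma_{1} + \frac{63}{4} \gamma_{2}
Summing the partial products and collecting blades:
Answer: -\frac{479}{20} \gamma_{1} - \frac{973}{20} \gamma_{2}


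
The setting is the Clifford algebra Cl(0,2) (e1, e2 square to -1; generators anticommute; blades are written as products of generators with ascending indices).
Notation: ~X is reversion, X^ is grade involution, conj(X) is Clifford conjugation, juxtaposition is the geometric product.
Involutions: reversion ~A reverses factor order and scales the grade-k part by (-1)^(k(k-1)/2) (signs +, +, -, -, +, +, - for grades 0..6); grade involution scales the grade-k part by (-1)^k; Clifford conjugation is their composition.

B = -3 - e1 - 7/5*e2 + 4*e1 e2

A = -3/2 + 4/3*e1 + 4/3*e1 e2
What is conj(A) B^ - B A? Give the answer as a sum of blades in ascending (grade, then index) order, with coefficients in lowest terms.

first term: 67/6 + 131/30*e1 + 19/10*e2 - 58/15*e1 e2
second term: 1/2 - 131/30*e1 + 263/30*e2 - 122/15*e1 e2
Answer: 32/3 + 131/15*e1 - 103/15*e2 + 64/15*e1 e2


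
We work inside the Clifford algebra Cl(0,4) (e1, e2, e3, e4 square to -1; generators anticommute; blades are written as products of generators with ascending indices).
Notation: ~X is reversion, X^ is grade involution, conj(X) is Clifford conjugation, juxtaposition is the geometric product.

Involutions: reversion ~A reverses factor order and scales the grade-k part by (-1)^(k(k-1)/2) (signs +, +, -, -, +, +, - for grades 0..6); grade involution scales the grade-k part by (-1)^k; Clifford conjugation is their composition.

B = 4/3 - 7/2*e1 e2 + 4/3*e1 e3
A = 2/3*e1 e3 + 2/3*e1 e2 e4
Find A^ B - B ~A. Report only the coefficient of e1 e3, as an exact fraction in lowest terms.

first term: -8/9 - 7/3*e4 + 8/9*e1 e3 + 7/3*e2 e3 - 8/9*e1 e2 e4 - 8/9*e2 e3 e4
second term: 8/9 - 7/3*e4 - 8/9*e1 e3 + 7/3*e2 e3 - 8/9*e1 e2 e4 + 8/9*e2 e3 e4
Answer: 16/9


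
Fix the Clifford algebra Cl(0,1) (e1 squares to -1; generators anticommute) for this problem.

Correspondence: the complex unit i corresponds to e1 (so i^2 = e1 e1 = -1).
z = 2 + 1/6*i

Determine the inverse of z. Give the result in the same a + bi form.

In blades: z = 2 + 1/6*e1.
With qbar = 2 - 1/6*e1 (scalar fixed, mapped units negated), z qbar = 145/36 (the sum of squared coefficients), so z^-1 = qbar / (145/36) = 72/145 - 6/145*e1; translating back:
Answer: 72/145 - 6/145*i


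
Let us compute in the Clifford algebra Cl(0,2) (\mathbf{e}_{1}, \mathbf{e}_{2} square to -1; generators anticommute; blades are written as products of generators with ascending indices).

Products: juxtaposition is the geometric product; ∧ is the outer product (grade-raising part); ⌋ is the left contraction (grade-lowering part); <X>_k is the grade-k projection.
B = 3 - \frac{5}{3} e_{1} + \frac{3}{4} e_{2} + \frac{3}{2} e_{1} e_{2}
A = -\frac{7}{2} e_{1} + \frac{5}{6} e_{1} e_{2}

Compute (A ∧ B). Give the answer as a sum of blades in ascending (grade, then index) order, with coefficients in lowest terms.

step 1: -\frac{21}{2} e_{1} - \frac{1}{8} e_{1} e_{2}
Answer: -\frac{21}{2} e_{1} - \frac{1}{8} e_{1} e_{2}


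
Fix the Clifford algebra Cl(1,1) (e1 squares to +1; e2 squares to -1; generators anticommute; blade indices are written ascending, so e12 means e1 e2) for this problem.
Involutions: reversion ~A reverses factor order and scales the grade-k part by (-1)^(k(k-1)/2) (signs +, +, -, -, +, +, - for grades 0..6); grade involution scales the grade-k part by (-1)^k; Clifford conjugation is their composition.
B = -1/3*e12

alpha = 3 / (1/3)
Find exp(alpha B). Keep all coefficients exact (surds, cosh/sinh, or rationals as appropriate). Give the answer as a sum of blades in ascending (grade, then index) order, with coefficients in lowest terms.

B^2 = (-1/3)^2*(e12)^2 = 1/9*(+1) = 1/9 (a basis 2-blade squares to minus the product of its generators' squares).
B^2 = 1/9 — a positive square means the series sums to a boost: l = 1/3, alpha*l = 3, so exp(alpha B) = cosh(3) + (sinh(3)/(1/3))*B = cosh(3) + (3*sinh(3))*B.
Answer: cosh(3) - sinh(3)*e12


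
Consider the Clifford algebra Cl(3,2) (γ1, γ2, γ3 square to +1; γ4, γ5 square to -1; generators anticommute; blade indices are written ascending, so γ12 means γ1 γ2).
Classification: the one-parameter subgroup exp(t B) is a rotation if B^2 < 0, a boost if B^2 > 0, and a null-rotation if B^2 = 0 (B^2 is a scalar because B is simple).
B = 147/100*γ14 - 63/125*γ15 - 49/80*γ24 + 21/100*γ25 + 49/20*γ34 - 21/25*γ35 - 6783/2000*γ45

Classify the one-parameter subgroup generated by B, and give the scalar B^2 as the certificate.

B^2 term by term: the squares give (147/100)^2*(γ14)^2 + (-63/125)^2*(γ15)^2 + (-49/80)^2*(γ24)^2 + (21/100)^2*(γ25)^2 + (49/20)^2*(γ34)^2 + (-21/25)^2*(γ35)^2 + (-6783/2000)^2*(γ45)^2 = 21609/10000*(+1) + 3969/15625*(+1) + 2401/6400*(+1) + 441/10000*(+1) + 2401/400*(+1) + 441/625*(+1) + 46009089/4000000*(-1) = -49/25 (each basis 2-blade squares to minus the product of its generators' squares); cross terms between blades sharing an index anticommute and cancel; the commuting (index-disjoint) pairs give grade-4 terms 2*c*c'*(blade product), which cancel blade by blade — γ1245: -3087/5000 + 3087/5000 = 0; γ1345: 3087/1250 - 3087/1250 = 0; γ2345: -1029/1000 + 1029/1000 = 0 — confirming B is simple. So B^2 = -49/25.
Answer: rotation, certificate B^2 = -49/25. Certificate logic: -49/25 is a conjugation-invariant scalar, so its sign fixes rotation versus boost versus null-rotation outright.


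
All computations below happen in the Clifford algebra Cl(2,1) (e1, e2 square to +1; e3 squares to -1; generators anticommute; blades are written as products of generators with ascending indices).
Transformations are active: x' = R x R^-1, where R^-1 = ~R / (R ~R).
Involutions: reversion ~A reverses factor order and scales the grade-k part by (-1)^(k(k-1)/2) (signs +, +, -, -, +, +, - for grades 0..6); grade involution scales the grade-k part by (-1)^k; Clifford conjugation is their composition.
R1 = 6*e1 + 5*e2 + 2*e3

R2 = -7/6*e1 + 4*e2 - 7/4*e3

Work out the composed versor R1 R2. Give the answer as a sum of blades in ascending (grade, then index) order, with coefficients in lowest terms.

Distribute over the terms of R1 (each basis-blade product reordered to ascending indices, repeated generators contracted through their squares):
(6*e1) R2 = -7 + 24*e1 e2 - 21/2*e1 e3
(5*e2) R2 = 20 + 35/6*e1 e2 - 35/4*e2 e3
(2*e3) R2 = 7/2 + 7/3*e1 e3 - 8*e2 e3
Summing the partial products and collecting blades:
Answer: 33/2 + 179/6*e1 e2 - 49/6*e1 e3 - 67/4*e2 e3
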